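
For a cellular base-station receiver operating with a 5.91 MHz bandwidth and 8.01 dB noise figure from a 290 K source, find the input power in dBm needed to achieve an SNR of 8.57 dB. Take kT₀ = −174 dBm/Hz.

−89.7 dBm

Sensitivity = −174 + 10 log₁₀(B) + NF + SNR_min
= −174 + 67.72 + 8.01 + 8.57
= −89.70 dBm → −89.7 dBm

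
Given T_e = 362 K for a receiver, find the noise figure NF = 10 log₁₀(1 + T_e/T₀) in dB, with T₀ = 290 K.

F = 1 + T_e/T₀ = 1 + 362/290 = 2.24828
NF = 10 log₁₀(2.24828) = 3.52 dB

3.52 dB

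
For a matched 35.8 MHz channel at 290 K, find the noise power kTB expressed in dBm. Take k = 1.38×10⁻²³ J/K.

−98.4 dBm

P_n = kTB = 1.38×10⁻²³ × 290 × 3.58×10⁷ = 1.43×10⁻¹³ W
In dBm: 10 log₁₀(1.43×10⁻¹³ / 10⁻³) = −98.4 dBm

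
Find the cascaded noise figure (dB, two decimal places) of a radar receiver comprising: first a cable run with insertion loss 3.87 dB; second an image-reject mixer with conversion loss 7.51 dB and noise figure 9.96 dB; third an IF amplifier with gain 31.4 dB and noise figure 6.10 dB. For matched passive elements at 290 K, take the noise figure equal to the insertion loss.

18.22 dB

Convert to linear (a loss of L dB is a gain of −L dB): F_i = 10^(NF_i/10), G_i = 10^(G_i,dB/10)
  Stage 1: F_1 = 10^(3.87/10) = 2.438, G_1 = 10^(−3.87/10) = 0.4102
  Stage 2: F_2 = 10^(9.96/10) = 9.908, G_2 = 10^(−7.51/10) = 0.1774
  Stage 3: F_3 = 10^(6.10/10) = 4.074, G_3 = 10^(31.4/10) = 1380
Friis cascade:
  F = 2.438 + (9.908 − 1)/0.4102 + (4.074 − 1)/0.07278 = 66.39
NF = 10 log₁₀(66.39) = 18.22 dB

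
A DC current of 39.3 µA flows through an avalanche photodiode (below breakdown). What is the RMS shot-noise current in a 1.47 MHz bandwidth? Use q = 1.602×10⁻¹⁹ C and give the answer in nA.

I_n = √(2qI·B)
2qI·B = 2 × 1.602×10⁻¹⁹ × 3.93×10⁻⁵ × 1.47×10⁶ = 1.85×10⁻¹⁷ A²
I_n = √(1.85×10⁻¹⁷) = 4.30×10⁻⁹ A = 4.30 nA

4.30 nA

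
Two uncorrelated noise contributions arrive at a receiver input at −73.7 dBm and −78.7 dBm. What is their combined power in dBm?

−72.5 dBm

Convert to linear, add, convert back:
P₁ = 4.27×10⁻¹¹ W, P₂ = 1.35×10⁻¹¹ W
P_tot = 5.61×10⁻¹¹ W → 10 log₁₀(P_tot / 10⁻³) = −72.5 dBm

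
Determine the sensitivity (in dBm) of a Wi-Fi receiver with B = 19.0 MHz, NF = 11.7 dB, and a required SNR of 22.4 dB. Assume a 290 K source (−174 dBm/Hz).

Sensitivity = −174 + 10 log₁₀(B) + NF + SNR_min
= −174 + 72.79 + 11.7 + 22.4
= −67.11 dBm → −67.1 dBm

−67.1 dBm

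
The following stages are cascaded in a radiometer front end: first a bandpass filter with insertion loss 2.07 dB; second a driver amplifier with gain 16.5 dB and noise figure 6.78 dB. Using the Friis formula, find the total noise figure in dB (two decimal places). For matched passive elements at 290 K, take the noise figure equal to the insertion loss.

Convert to linear (a loss of L dB is a gain of −L dB): F_i = 10^(NF_i/10), G_i = 10^(G_i,dB/10)
  Stage 1: F_1 = 10^(2.07/10) = 1.611, G_1 = 10^(−2.07/10) = 0.6209
  Stage 2: F_2 = 10^(6.78/10) = 4.764, G_2 = 10^(16.5/10) = 44.67
Friis cascade:
  F = 1.611 + (4.764 − 1)/0.6209 = 7.674
NF = 10 log₁₀(7.674) = 8.85 dB

8.85 dB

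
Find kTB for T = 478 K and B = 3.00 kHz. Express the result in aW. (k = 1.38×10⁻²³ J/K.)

19.8 aW

P_n = kTB = 1.38×10⁻²³ × 478 × 3.00×10³ = 1.98×10⁻¹⁷ W = 19.8 aW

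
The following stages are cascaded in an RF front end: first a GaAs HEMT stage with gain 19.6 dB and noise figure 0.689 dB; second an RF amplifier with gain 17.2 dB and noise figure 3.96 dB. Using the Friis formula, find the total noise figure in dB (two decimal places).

0.75 dB

Convert to linear (a loss of L dB is a gain of −L dB): F_i = 10^(NF_i/10), G_i = 10^(G_i,dB/10)
  Stage 1: F_1 = 10^(0.689/10) = 1.172, G_1 = 10^(19.6/10) = 91.20
  Stage 2: F_2 = 10^(3.96/10) = 2.489, G_2 = 10^(17.2/10) = 52.48
Friis cascade:
  F = 1.172 + (2.489 − 1)/91.20 = 1.188
NF = 10 log₁₀(1.188) = 0.75 dB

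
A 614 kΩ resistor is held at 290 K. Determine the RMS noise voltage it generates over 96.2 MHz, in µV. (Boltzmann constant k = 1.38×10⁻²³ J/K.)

V_n = √(4kTRB)
4kTRB = 4 × 1.38×10⁻²³ × 290 × 6.14×10⁵ × 9.62×10⁷ = 9.46×10⁻⁷ V²
V_n = √(9.46×10⁻⁷) = 9.72×10⁻⁴ V = 972 µV

972 µV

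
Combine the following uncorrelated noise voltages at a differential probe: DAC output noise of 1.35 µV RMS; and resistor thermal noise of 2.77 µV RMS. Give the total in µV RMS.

3.08 µV

Uncorrelated sources add in power (mean-square): V_tot = √(ΣV_i²)
V_tot = √[(1.35×10⁻⁶)² + (2.77×10⁻⁶)²] = 3.08×10⁻⁶ V = 3.08 µV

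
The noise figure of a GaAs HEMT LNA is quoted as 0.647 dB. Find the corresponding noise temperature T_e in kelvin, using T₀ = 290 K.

46.6 K

F = 10^(0.647/10) = 1.16065
T_e = (F − 1)·T₀ = (1.16065 − 1) × 290 = 46.6 K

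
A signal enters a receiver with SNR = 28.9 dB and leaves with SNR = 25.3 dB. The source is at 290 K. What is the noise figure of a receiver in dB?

3.6 dB

NF (dB) = SNR_in(dB) − SNR_out(dB) when the source is at T₀
NF = 28.9 − 25.3 = 3.6 dB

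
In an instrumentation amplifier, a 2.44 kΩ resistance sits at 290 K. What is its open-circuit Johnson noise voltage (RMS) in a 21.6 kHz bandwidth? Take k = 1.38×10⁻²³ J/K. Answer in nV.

V_n = √(4kTRB)
4kTRB = 4 × 1.38×10⁻²³ × 290 × 2.44×10³ × 2.16×10⁴ = 8.44×10⁻¹³ V²
V_n = √(8.44×10⁻¹³) = 9.19×10⁻⁷ V = 919 nV

919 nV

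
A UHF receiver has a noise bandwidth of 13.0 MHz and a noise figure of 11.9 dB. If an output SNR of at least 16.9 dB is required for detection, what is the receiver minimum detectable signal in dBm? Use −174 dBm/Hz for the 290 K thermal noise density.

−74.1 dBm

Sensitivity = −174 + 10 log₁₀(B) + NF + SNR_min
= −174 + 71.14 + 11.9 + 16.9
= −74.06 dBm → −74.1 dBm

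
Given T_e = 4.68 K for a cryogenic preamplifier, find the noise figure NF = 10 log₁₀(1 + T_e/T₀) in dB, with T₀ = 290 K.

0.070 dB

F = 1 + T_e/T₀ = 1 + 4.68/290 = 1.01614
NF = 10 log₁₀(1.01614) = 0.070 dB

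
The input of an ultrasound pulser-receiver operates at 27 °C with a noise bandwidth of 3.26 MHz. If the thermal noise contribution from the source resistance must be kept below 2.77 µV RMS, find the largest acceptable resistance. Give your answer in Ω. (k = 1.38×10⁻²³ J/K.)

142 Ω

T = 27 °C + 273.15 = 300.15 K
Johnson–Nyquist: V_n = √(4kTRB) ⇒ R = V_n² / (4kTB)
4kTB = 4 × 1.38×10⁻²³ × 300.15 × 3.26×10⁶ = 5.40×10⁻¹⁴
R = (2.77×10⁻⁶)² / 5.40×10⁻¹⁴ = 1.42×10² Ω = 142 Ω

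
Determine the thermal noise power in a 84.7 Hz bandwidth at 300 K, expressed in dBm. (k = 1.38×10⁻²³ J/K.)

P_n = kTB = 1.38×10⁻²³ × 300 × 8.47×10¹ = 3.51×10⁻¹⁹ W
In dBm: 10 log₁₀(3.51×10⁻¹⁹ / 10⁻³) = −154.6 dBm

−154.6 dBm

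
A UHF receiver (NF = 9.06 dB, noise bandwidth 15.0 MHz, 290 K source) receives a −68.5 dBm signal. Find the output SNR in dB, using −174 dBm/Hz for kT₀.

24.7 dB

Noise floor: N = −174 + 10 log₁₀(B) + NF
10 log₁₀(1.50×10⁷) = 71.76 dB
N = −174 + 71.76 + 9.06 = −93.18 dBm
SNR = P_sig − N = −68.5 − (−93.18) = 24.68 dB → 24.7 dB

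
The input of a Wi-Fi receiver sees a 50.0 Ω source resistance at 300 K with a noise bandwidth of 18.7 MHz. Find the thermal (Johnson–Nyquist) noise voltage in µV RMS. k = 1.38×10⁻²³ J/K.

V_n = √(4kTRB)
4kTRB = 4 × 1.38×10⁻²³ × 300 × 5.00×10¹ × 1.87×10⁷ = 1.55×10⁻¹¹ V²
V_n = √(1.55×10⁻¹¹) = 3.93×10⁻⁶ V = 3.93 µV

3.93 µV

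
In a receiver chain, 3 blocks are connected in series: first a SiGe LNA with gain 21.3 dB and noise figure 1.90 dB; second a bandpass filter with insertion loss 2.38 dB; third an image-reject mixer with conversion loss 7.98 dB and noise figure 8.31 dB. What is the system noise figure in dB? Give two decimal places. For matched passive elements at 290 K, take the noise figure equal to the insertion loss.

Convert to linear (a loss of L dB is a gain of −L dB): F_i = 10^(NF_i/10), G_i = 10^(G_i,dB/10)
  Stage 1: F_1 = 10^(1.90/10) = 1.549, G_1 = 10^(21.3/10) = 134.9
  Stage 2: F_2 = 10^(2.38/10) = 1.730, G_2 = 10^(−2.38/10) = 0.5781
  Stage 3: F_3 = 10^(8.31/10) = 6.776, G_3 = 10^(−7.98/10) = 0.1592
Friis cascade:
  F = 1.549 + (1.730 − 1)/134.9 + (6.776 − 1)/77.98 = 1.628
NF = 10 log₁₀(1.628) = 2.12 dB

2.12 dB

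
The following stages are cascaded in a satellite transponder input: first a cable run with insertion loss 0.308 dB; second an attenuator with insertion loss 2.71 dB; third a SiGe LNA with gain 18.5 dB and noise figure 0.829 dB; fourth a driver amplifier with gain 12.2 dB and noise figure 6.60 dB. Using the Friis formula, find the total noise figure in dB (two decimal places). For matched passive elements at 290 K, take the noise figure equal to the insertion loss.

4.02 dB

Convert to linear (a loss of L dB is a gain of −L dB): F_i = 10^(NF_i/10), G_i = 10^(G_i,dB/10)
  Stage 1: F_1 = 10^(0.308/10) = 1.073, G_1 = 10^(−0.308/10) = 0.9315
  Stage 2: F_2 = 10^(2.71/10) = 1.866, G_2 = 10^(−2.71/10) = 0.5358
  Stage 3: F_3 = 10^(0.829/10) = 1.210, G_3 = 10^(18.5/10) = 70.79
  Stage 4: F_4 = 10^(6.60/10) = 4.571, G_4 = 10^(12.2/10) = 16.60
Friis cascade:
  F = 1.073 + (1.866 − 1)/0.9315 + (1.210 − 1)/0.4991 + (4.571 − 1)/35.33 = 2.526
NF = 10 log₁₀(2.526) = 4.02 dB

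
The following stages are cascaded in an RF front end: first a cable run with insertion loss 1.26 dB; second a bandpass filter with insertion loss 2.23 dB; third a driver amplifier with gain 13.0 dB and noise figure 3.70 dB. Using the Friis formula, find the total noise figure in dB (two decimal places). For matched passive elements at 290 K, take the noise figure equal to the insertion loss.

7.19 dB

Convert to linear (a loss of L dB is a gain of −L dB): F_i = 10^(NF_i/10), G_i = 10^(G_i,dB/10)
  Stage 1: F_1 = 10^(1.26/10) = 1.337, G_1 = 10^(−1.26/10) = 0.7482
  Stage 2: F_2 = 10^(2.23/10) = 1.671, G_2 = 10^(−2.23/10) = 0.5984
  Stage 3: F_3 = 10^(3.70/10) = 2.344, G_3 = 10^(13.0/10) = 19.95
Friis cascade:
  F = 1.337 + (1.671 − 1)/0.7482 + (2.344 − 1)/0.4477 = 5.236
NF = 10 log₁₀(5.236) = 7.19 dB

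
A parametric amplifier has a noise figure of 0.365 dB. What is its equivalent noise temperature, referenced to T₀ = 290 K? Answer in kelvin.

25.4 K

F = 10^(0.365/10) = 1.08768
T_e = (F − 1)·T₀ = (1.08768 − 1) × 290 = 25.4 K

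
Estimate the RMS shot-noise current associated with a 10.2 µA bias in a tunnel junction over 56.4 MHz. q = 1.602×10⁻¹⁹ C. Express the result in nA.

13.6 nA

I_n = √(2qI·B)
2qI·B = 2 × 1.602×10⁻¹⁹ × 1.02×10⁻⁵ × 5.64×10⁷ = 1.84×10⁻¹⁶ A²
I_n = √(1.84×10⁻¹⁶) = 1.36×10⁻⁸ A = 13.6 nA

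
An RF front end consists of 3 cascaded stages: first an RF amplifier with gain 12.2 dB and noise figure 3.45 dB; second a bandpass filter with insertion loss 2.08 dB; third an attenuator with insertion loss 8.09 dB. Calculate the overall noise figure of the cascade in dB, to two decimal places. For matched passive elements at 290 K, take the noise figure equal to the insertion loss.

Convert to linear (a loss of L dB is a gain of −L dB): F_i = 10^(NF_i/10), G_i = 10^(G_i,dB/10)
  Stage 1: F_1 = 10^(3.45/10) = 2.213, G_1 = 10^(12.2/10) = 16.60
  Stage 2: F_2 = 10^(2.08/10) = 1.614, G_2 = 10^(−2.08/10) = 0.6194
  Stage 3: F_3 = 10^(8.09/10) = 6.442, G_3 = 10^(−8.09/10) = 0.1552
Friis cascade:
  F = 2.213 + (1.614 − 1)/16.60 + (6.442 − 1)/10.28 = 2.779
NF = 10 log₁₀(2.779) = 4.44 dB

4.44 dB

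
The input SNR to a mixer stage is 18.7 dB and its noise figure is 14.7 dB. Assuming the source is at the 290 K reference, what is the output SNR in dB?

4.0 dB

By definition F = SNR_in/SNR_out, so in dB: SNR_out = SNR_in − NF
SNR_out = 18.7 − 14.7 = 4.0 dB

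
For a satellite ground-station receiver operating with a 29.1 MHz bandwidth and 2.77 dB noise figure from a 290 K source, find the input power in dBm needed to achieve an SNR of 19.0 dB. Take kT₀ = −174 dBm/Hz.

−77.6 dBm

Sensitivity = −174 + 10 log₁₀(B) + NF + SNR_min
= −174 + 74.64 + 2.77 + 19.0
= −77.59 dBm → −77.6 dBm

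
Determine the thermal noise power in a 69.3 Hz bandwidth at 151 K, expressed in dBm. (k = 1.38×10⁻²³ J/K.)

P_n = kTB = 1.38×10⁻²³ × 151 × 6.93×10¹ = 1.44×10⁻¹⁹ W
In dBm: 10 log₁₀(1.44×10⁻¹⁹ / 10⁻³) = −158.4 dBm

−158.4 dBm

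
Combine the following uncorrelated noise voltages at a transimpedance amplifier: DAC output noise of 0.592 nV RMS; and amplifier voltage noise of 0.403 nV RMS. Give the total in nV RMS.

Uncorrelated sources add in power (mean-square): V_tot = √(ΣV_i²)
V_tot = √[(5.92×10⁻¹⁰)² + (4.03×10⁻¹⁰)²] = 7.16×10⁻¹⁰ V = 0.716 nV

0.716 nV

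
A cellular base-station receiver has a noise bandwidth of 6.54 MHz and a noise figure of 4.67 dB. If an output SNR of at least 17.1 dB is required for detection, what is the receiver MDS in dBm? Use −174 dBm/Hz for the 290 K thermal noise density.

Sensitivity = −174 + 10 log₁₀(B) + NF + SNR_min
= −174 + 68.16 + 4.67 + 17.1
= −84.07 dBm → −84.1 dBm

−84.1 dBm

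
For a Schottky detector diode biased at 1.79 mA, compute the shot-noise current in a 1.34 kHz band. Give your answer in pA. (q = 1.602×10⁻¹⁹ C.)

877 pA

I_n = √(2qI·B)
2qI·B = 2 × 1.602×10⁻¹⁹ × 1.79×10⁻³ × 1.34×10³ = 7.69×10⁻¹⁹ A²
I_n = √(7.69×10⁻¹⁹) = 8.77×10⁻¹⁰ A = 877 pA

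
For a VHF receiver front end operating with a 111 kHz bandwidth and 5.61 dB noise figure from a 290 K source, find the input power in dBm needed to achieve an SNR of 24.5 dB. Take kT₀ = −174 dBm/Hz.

Sensitivity = −174 + 10 log₁₀(B) + NF + SNR_min
= −174 + 50.45 + 5.61 + 24.5
= −93.44 dBm → −93.4 dBm

−93.4 dBm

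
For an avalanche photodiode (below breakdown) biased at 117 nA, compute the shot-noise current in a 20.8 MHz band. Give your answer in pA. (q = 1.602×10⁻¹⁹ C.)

I_n = √(2qI·B)
2qI·B = 2 × 1.602×10⁻¹⁹ × 1.17×10⁻⁷ × 2.08×10⁷ = 7.80×10⁻¹⁹ A²
I_n = √(7.80×10⁻¹⁹) = 8.83×10⁻¹⁰ A = 883 pA

883 pA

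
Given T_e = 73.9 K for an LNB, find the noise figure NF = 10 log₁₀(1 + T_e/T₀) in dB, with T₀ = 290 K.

0.986 dB

F = 1 + T_e/T₀ = 1 + 73.9/290 = 1.25483
NF = 10 log₁₀(1.25483) = 0.986 dB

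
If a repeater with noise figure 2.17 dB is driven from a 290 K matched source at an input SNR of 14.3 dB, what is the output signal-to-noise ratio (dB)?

12.13 dB

By definition F = SNR_in/SNR_out, so in dB: SNR_out = SNR_in − NF
SNR_out = 14.3 − 2.17 = 12.13 dB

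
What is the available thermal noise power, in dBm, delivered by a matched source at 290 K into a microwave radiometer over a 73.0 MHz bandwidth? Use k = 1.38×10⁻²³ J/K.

−95.3 dBm

P_n = kTB = 1.38×10⁻²³ × 290 × 7.30×10⁷ = 2.92×10⁻¹³ W
In dBm: 10 log₁₀(2.92×10⁻¹³ / 10⁻³) = −95.3 dBm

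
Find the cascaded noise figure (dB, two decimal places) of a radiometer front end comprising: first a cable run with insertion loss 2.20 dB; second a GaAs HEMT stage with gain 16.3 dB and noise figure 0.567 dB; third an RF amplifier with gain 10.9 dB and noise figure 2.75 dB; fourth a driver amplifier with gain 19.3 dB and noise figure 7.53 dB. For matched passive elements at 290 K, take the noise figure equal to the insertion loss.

Convert to linear (a loss of L dB is a gain of −L dB): F_i = 10^(NF_i/10), G_i = 10^(G_i,dB/10)
  Stage 1: F_1 = 10^(2.20/10) = 1.660, G_1 = 10^(−2.20/10) = 0.6026
  Stage 2: F_2 = 10^(0.567/10) = 1.139, G_2 = 10^(16.3/10) = 42.66
  Stage 3: F_3 = 10^(2.75/10) = 1.884, G_3 = 10^(10.9/10) = 12.30
  Stage 4: F_4 = 10^(7.53/10) = 5.662, G_4 = 10^(19.3/10) = 85.11
Friis cascade:
  F = 1.660 + (1.139 − 1)/0.6026 + (1.884 − 1)/25.70 + (5.662 − 1)/316.2 = 1.940
NF = 10 log₁₀(1.940) = 2.88 dB

2.88 dB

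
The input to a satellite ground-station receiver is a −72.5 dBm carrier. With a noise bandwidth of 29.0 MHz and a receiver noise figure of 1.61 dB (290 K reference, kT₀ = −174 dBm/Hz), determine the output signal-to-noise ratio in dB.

Noise floor: N = −174 + 10 log₁₀(B) + NF
10 log₁₀(2.90×10⁷) = 74.62 dB
N = −174 + 74.62 + 1.61 = −97.77 dBm
SNR = P_sig − N = −72.5 − (−97.77) = 25.27 dB → 25.3 dB

25.3 dB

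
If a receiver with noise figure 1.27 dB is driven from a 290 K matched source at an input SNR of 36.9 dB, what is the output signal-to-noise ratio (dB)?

35.63 dB

By definition F = SNR_in/SNR_out, so in dB: SNR_out = SNR_in − NF
SNR_out = 36.9 − 1.27 = 35.63 dB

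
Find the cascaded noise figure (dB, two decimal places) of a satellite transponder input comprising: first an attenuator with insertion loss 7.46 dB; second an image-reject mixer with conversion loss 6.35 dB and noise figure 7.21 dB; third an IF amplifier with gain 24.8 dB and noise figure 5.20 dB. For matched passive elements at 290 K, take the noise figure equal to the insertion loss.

Convert to linear (a loss of L dB is a gain of −L dB): F_i = 10^(NF_i/10), G_i = 10^(G_i,dB/10)
  Stage 1: F_1 = 10^(7.46/10) = 5.572, G_1 = 10^(−7.46/10) = 0.1795
  Stage 2: F_2 = 10^(7.21/10) = 5.260, G_2 = 10^(−6.35/10) = 0.2317
  Stage 3: F_3 = 10^(5.20/10) = 3.311, G_3 = 10^(24.8/10) = 302.0
Friis cascade:
  F = 5.572 + (5.260 − 1)/0.1795 + (3.311 − 1)/0.04159 = 84.88
NF = 10 log₁₀(84.88) = 19.29 dB

19.29 dB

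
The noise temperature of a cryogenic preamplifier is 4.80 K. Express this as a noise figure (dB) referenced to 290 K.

0.071 dB

F = 1 + T_e/T₀ = 1 + 4.80/290 = 1.01655
NF = 10 log₁₀(1.01655) = 0.071 dB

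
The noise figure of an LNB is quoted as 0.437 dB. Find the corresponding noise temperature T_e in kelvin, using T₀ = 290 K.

30.7 K

F = 10^(0.437/10) = 1.10586
T_e = (F − 1)·T₀ = (1.10586 − 1) × 290 = 30.7 K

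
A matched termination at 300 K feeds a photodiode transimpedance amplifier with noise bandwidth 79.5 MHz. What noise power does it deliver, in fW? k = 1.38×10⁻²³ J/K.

329 fW

P_n = kTB = 1.38×10⁻²³ × 300 × 7.95×10⁷ = 3.29×10⁻¹³ W = 329 fW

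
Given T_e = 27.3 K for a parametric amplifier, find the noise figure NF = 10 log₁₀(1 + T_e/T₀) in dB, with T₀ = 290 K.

F = 1 + T_e/T₀ = 1 + 27.3/290 = 1.09414
NF = 10 log₁₀(1.09414) = 0.391 dB

0.391 dB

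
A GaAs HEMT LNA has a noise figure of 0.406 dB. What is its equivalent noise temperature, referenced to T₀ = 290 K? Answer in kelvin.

F = 10^(0.406/10) = 1.09799
T_e = (F − 1)·T₀ = (1.09799 − 1) × 290 = 28.4 K

28.4 K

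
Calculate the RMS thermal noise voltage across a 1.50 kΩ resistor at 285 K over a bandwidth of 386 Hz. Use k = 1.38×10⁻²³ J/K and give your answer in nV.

V_n = √(4kTRB)
4kTRB = 4 × 1.38×10⁻²³ × 285 × 1.50×10³ × 3.86×10² = 9.11×10⁻¹⁵ V²
V_n = √(9.11×10⁻¹⁵) = 9.54×10⁻⁸ V = 95.4 nV

95.4 nV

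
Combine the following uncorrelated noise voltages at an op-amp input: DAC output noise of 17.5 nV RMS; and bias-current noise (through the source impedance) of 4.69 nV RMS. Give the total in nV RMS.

Uncorrelated sources add in power (mean-square): V_tot = √(ΣV_i²)
V_tot = √[(1.75×10⁻⁸)² + (4.69×10⁻⁹)²] = 1.81×10⁻⁸ V = 18.1 nV

18.1 nV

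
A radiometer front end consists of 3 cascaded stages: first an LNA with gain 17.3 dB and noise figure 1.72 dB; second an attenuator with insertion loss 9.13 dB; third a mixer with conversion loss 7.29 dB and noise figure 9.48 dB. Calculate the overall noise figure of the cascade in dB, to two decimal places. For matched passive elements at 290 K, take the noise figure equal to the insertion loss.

4.50 dB

Convert to linear (a loss of L dB is a gain of −L dB): F_i = 10^(NF_i/10), G_i = 10^(G_i,dB/10)
  Stage 1: F_1 = 10^(1.72/10) = 1.486, G_1 = 10^(17.3/10) = 53.70
  Stage 2: F_2 = 10^(9.13/10) = 8.185, G_2 = 10^(−9.13/10) = 0.1222
  Stage 3: F_3 = 10^(9.48/10) = 8.872, G_3 = 10^(−7.29/10) = 0.1866
Friis cascade:
  F = 1.486 + (8.185 − 1)/53.70 + (8.872 − 1)/6.561 = 2.819
NF = 10 log₁₀(2.819) = 4.50 dB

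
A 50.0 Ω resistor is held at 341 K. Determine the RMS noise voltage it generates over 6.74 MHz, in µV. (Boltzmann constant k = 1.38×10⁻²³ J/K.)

2.52 µV

V_n = √(4kTRB)
4kTRB = 4 × 1.38×10⁻²³ × 341 × 5.00×10¹ × 6.74×10⁶ = 6.34×10⁻¹² V²
V_n = √(6.34×10⁻¹²) = 2.52×10⁻⁶ V = 2.52 µV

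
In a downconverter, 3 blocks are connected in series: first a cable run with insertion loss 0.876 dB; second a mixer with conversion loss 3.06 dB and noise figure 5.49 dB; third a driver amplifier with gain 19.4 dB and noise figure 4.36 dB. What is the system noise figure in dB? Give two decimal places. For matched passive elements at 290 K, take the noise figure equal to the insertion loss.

9.35 dB

Convert to linear (a loss of L dB is a gain of −L dB): F_i = 10^(NF_i/10), G_i = 10^(G_i,dB/10)
  Stage 1: F_1 = 10^(0.876/10) = 1.223, G_1 = 10^(−0.876/10) = 0.8173
  Stage 2: F_2 = 10^(5.49/10) = 3.540, G_2 = 10^(−3.06/10) = 0.4943
  Stage 3: F_3 = 10^(4.36/10) = 2.729, G_3 = 10^(19.4/10) = 87.10
Friis cascade:
  F = 1.223 + (3.540 − 1)/0.8173 + (2.729 − 1)/0.4040 = 8.611
NF = 10 log₁₀(8.611) = 9.35 dB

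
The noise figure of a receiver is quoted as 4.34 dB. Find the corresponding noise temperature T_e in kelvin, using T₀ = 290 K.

F = 10^(4.34/10) = 2.71644
T_e = (F − 1)·T₀ = (2.71644 − 1) × 290 = 498 K

498 K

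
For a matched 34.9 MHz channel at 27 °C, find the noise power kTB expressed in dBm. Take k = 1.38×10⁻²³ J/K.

T = 27 °C + 273.15 = 300.15 K
P_n = kTB = 1.38×10⁻²³ × 300.15 × 3.49×10⁷ = 1.45×10⁻¹³ W
In dBm: 10 log₁₀(1.45×10⁻¹³ / 10⁻³) = −98.4 dBm

−98.4 dBm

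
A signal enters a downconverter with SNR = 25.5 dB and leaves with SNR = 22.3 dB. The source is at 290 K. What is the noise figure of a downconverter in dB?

3.2 dB

NF (dB) = SNR_in(dB) − SNR_out(dB) when the source is at T₀
NF = 25.5 − 22.3 = 3.2 dB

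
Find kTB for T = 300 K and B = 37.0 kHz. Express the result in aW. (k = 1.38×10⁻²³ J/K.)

153 aW

P_n = kTB = 1.38×10⁻²³ × 300 × 3.70×10⁴ = 1.53×10⁻¹⁶ W = 153 aW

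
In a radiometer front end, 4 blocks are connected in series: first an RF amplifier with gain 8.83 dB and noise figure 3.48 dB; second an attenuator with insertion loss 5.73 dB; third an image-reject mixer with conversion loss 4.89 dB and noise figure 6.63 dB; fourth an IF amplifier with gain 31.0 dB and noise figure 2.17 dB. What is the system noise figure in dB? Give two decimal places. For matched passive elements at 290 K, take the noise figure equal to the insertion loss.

Convert to linear (a loss of L dB is a gain of −L dB): F_i = 10^(NF_i/10), G_i = 10^(G_i,dB/10)
  Stage 1: F_1 = 10^(3.48/10) = 2.228, G_1 = 10^(8.83/10) = 7.638
  Stage 2: F_2 = 10^(5.73/10) = 3.741, G_2 = 10^(−5.73/10) = 0.2673
  Stage 3: F_3 = 10^(6.63/10) = 4.603, G_3 = 10^(−4.89/10) = 0.3243
  Stage 4: F_4 = 10^(2.17/10) = 1.648, G_4 = 10^(31.0/10) = 1259
Friis cascade:
  F = 2.228 + (3.741 − 1)/7.638 + (4.603 − 1)/2.042 + (1.648 − 1)/0.6622 = 5.331
NF = 10 log₁₀(5.331) = 7.27 dB

7.27 dB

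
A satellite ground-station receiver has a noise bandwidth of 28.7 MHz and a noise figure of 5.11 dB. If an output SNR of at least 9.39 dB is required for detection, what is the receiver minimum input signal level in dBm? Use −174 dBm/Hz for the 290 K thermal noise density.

−84.9 dBm

Sensitivity = −174 + 10 log₁₀(B) + NF + SNR_min
= −174 + 74.58 + 5.11 + 9.39
= −84.92 dBm → −84.9 dBm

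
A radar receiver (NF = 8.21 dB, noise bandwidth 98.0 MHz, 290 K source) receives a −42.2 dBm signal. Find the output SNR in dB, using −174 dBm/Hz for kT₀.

43.7 dB

Noise floor: N = −174 + 10 log₁₀(B) + NF
10 log₁₀(9.80×10⁷) = 79.91 dB
N = −174 + 79.91 + 8.21 = −85.88 dBm
SNR = P_sig − N = −42.2 − (−85.88) = 43.68 dB → 43.7 dB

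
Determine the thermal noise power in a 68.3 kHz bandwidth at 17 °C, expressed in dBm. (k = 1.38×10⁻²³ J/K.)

−125.6 dBm

T = 17 °C + 273.15 = 290.15 K
P_n = kTB = 1.38×10⁻²³ × 290.15 × 6.83×10⁴ = 2.73×10⁻¹⁶ W
In dBm: 10 log₁₀(2.73×10⁻¹⁶ / 10⁻³) = −125.6 dBm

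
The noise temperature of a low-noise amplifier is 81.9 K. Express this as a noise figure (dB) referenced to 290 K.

1.08 dB

F = 1 + T_e/T₀ = 1 + 81.9/290 = 1.28241
NF = 10 log₁₀(1.28241) = 1.08 dB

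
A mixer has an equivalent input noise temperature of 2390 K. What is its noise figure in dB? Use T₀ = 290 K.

F = 1 + T_e/T₀ = 1 + 2390/290 = 9.24138
NF = 10 log₁₀(9.24138) = 9.66 dB

9.66 dB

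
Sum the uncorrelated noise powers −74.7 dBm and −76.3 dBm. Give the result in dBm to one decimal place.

−72.4 dBm

Convert to linear, add, convert back:
P₁ = 3.39×10⁻¹¹ W, P₂ = 2.34×10⁻¹¹ W
P_tot = 5.73×10⁻¹¹ W → 10 log₁₀(P_tot / 10⁻³) = −72.4 dBm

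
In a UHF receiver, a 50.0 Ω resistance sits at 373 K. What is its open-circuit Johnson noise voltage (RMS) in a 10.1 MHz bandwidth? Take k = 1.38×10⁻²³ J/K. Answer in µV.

V_n = √(4kTRB)
4kTRB = 4 × 1.38×10⁻²³ × 373 × 5.00×10¹ × 1.01×10⁷ = 1.04×10⁻¹¹ V²
V_n = √(1.04×10⁻¹¹) = 3.22×10⁻⁶ V = 3.22 µV

3.22 µV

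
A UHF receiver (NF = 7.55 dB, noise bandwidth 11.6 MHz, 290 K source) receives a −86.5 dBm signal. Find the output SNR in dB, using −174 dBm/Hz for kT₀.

9.3 dB

Noise floor: N = −174 + 10 log₁₀(B) + NF
10 log₁₀(1.16×10⁷) = 70.64 dB
N = −174 + 70.64 + 7.55 = −95.81 dBm
SNR = P_sig − N = −86.5 − (−95.81) = 9.31 dB → 9.3 dB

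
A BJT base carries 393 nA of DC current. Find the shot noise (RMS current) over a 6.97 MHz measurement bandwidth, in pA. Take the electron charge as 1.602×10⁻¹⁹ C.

937 pA

I_n = √(2qI·B)
2qI·B = 2 × 1.602×10⁻¹⁹ × 3.93×10⁻⁷ × 6.97×10⁶ = 8.78×10⁻¹⁹ A²
I_n = √(8.78×10⁻¹⁹) = 9.37×10⁻¹⁰ A = 937 pA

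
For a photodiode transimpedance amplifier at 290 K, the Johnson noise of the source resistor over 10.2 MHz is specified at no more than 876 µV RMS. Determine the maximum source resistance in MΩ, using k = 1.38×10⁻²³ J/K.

Johnson–Nyquist: V_n = √(4kTRB) ⇒ R = V_n² / (4kTB)
4kTB = 4 × 1.38×10⁻²³ × 290 × 1.02×10⁷ = 1.63×10⁻¹³
R = (8.76×10⁻⁴)² / 1.63×10⁻¹³ = 4.70×10⁶ Ω = 4.70 MΩ

4.70 MΩ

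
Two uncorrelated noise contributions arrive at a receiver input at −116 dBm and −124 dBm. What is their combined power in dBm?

Convert to linear, add, convert back:
P₁ = 2.51×10⁻¹⁵ W, P₂ = 3.98×10⁻¹⁶ W
P_tot = 2.91×10⁻¹⁵ W → 10 log₁₀(P_tot / 10⁻³) = −115.4 dBm

−115.4 dBm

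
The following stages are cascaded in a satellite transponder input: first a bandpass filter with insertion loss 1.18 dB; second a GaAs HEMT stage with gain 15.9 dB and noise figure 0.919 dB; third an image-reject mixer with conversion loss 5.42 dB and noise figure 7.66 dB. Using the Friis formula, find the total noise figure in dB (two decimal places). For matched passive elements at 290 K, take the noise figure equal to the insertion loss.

2.52 dB

Convert to linear (a loss of L dB is a gain of −L dB): F_i = 10^(NF_i/10), G_i = 10^(G_i,dB/10)
  Stage 1: F_1 = 10^(1.18/10) = 1.312, G_1 = 10^(−1.18/10) = 0.7621
  Stage 2: F_2 = 10^(0.919/10) = 1.236, G_2 = 10^(15.9/10) = 38.90
  Stage 3: F_3 = 10^(7.66/10) = 5.834, G_3 = 10^(−5.42/10) = 0.2871
Friis cascade:
  F = 1.312 + (1.236 − 1)/0.7621 + (5.834 − 1)/29.65 = 1.784
NF = 10 log₁₀(1.784) = 2.52 dB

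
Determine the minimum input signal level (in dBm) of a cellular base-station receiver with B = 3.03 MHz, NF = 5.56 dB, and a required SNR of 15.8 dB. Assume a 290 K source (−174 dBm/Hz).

−87.8 dBm

Sensitivity = −174 + 10 log₁₀(B) + NF + SNR_min
= −174 + 64.81 + 5.56 + 15.8
= −87.83 dBm → −87.8 dBm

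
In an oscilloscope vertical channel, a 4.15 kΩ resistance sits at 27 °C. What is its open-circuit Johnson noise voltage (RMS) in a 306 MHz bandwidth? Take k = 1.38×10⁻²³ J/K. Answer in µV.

145 µV

T = 27 °C + 273.15 = 300.15 K
V_n = √(4kTRB)
4kTRB = 4 × 1.38×10⁻²³ × 300.15 × 4.15×10³ × 3.06×10⁸ = 2.10×10⁻⁸ V²
V_n = √(2.10×10⁻⁸) = 1.45×10⁻⁴ V = 145 µV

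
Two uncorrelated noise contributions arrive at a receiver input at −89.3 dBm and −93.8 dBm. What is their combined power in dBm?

Convert to linear, add, convert back:
P₁ = 1.17×10⁻¹² W, P₂ = 4.17×10⁻¹³ W
P_tot = 1.59×10⁻¹² W → 10 log₁₀(P_tot / 10⁻³) = −88.0 dBm

−88.0 dBm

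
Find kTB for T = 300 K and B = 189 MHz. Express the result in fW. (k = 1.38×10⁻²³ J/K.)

P_n = kTB = 1.38×10⁻²³ × 300 × 1.89×10⁸ = 7.82×10⁻¹³ W = 782 fW

782 fW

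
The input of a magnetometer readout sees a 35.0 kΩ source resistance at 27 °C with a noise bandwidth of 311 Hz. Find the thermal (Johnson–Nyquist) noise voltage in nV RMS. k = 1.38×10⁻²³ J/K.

T = 27 °C + 273.15 = 300.15 K
V_n = √(4kTRB)
4kTRB = 4 × 1.38×10⁻²³ × 300.15 × 3.50×10⁴ × 3.11×10² = 1.80×10⁻¹³ V²
V_n = √(1.80×10⁻¹³) = 4.25×10⁻⁷ V = 425 nV

425 nV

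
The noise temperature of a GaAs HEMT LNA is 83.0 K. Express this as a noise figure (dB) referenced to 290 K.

F = 1 + T_e/T₀ = 1 + 83.0/290 = 1.28621
NF = 10 log₁₀(1.28621) = 1.09 dB

1.09 dB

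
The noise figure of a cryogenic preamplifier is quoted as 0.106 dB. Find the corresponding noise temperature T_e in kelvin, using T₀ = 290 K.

F = 10^(0.106/10) = 1.02471
T_e = (F − 1)·T₀ = (1.02471 − 1) × 290 = 7.17 K

7.17 K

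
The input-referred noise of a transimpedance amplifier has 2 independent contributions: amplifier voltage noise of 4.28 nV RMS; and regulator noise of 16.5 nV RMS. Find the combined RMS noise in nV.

Uncorrelated sources add in power (mean-square): V_tot = √(ΣV_i²)
V_tot = √[(4.28×10⁻⁹)² + (1.65×10⁻⁸)²] = 1.70×10⁻⁸ V = 17.0 nV

17.0 nV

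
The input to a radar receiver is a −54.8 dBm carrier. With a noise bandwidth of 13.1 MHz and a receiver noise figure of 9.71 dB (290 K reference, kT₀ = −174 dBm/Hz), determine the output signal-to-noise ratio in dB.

38.3 dB

Noise floor: N = −174 + 10 log₁₀(B) + NF
10 log₁₀(1.31×10⁷) = 71.17 dB
N = −174 + 71.17 + 9.71 = −93.12 dBm
SNR = P_sig − N = −54.8 − (−93.12) = 38.32 dB → 38.3 dB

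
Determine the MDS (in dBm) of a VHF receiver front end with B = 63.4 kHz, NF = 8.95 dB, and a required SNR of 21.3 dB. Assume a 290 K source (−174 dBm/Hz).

−95.7 dBm

Sensitivity = −174 + 10 log₁₀(B) + NF + SNR_min
= −174 + 48.02 + 8.95 + 21.3
= −95.73 dBm → −95.7 dBm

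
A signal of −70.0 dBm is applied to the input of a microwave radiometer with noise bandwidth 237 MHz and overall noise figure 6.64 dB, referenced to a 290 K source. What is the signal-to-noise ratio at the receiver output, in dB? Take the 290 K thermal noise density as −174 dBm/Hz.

13.6 dB

Noise floor: N = −174 + 10 log₁₀(B) + NF
10 log₁₀(2.37×10⁸) = 83.75 dB
N = −174 + 83.75 + 6.64 = −83.61 dBm
SNR = P_sig − N = −70.0 − (−83.61) = 13.61 dB → 13.6 dB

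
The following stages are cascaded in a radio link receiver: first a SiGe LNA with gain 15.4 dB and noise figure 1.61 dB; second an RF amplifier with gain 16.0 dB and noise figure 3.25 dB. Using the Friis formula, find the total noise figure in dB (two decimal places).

Convert to linear (a loss of L dB is a gain of −L dB): F_i = 10^(NF_i/10), G_i = 10^(G_i,dB/10)
  Stage 1: F_1 = 10^(1.61/10) = 1.449, G_1 = 10^(15.4/10) = 34.67
  Stage 2: F_2 = 10^(3.25/10) = 2.113, G_2 = 10^(16.0/10) = 39.81
Friis cascade:
  F = 1.449 + (2.113 − 1)/34.67 = 1.481
NF = 10 log₁₀(1.481) = 1.71 dB

1.71 dB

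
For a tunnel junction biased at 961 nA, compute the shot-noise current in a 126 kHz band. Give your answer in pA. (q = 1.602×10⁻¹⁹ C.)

I_n = √(2qI·B)
2qI·B = 2 × 1.602×10⁻¹⁹ × 9.61×10⁻⁷ × 1.26×10⁵ = 3.88×10⁻²⁰ A²
I_n = √(3.88×10⁻²⁰) = 1.97×10⁻¹⁰ A = 197 pA

197 pA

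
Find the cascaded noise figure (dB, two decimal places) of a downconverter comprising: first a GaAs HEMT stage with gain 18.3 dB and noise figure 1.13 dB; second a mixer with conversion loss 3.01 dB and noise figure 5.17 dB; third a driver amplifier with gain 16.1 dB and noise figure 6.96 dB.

Convert to linear (a loss of L dB is a gain of −L dB): F_i = 10^(NF_i/10), G_i = 10^(G_i,dB/10)
  Stage 1: F_1 = 10^(1.13/10) = 1.297, G_1 = 10^(18.3/10) = 67.61
  Stage 2: F_2 = 10^(5.17/10) = 3.289, G_2 = 10^(−3.01/10) = 0.5000
  Stage 3: F_3 = 10^(6.96/10) = 4.966, G_3 = 10^(16.1/10) = 40.74
Friis cascade:
  F = 1.297 + (3.289 − 1)/67.61 + (4.966 − 1)/33.81 = 1.448
NF = 10 log₁₀(1.448) = 1.61 dB

1.61 dB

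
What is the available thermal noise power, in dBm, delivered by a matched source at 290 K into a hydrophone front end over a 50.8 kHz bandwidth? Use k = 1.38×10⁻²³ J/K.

−126.9 dBm

P_n = kTB = 1.38×10⁻²³ × 290 × 5.08×10⁴ = 2.03×10⁻¹⁶ W
In dBm: 10 log₁₀(2.03×10⁻¹⁶ / 10⁻³) = −126.9 dBm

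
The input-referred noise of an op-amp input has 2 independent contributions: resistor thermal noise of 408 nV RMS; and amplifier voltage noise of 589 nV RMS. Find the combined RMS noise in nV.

717 nV

Uncorrelated sources add in power (mean-square): V_tot = √(ΣV_i²)
V_tot = √[(4.08×10⁻⁷)² + (5.89×10⁻⁷)²] = 7.17×10⁻⁷ V = 717 nV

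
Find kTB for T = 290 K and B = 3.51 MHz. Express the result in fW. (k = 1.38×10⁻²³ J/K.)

14.0 fW

P_n = kTB = 1.38×10⁻²³ × 290 × 3.51×10⁶ = 1.40×10⁻¹⁴ W = 14.0 fW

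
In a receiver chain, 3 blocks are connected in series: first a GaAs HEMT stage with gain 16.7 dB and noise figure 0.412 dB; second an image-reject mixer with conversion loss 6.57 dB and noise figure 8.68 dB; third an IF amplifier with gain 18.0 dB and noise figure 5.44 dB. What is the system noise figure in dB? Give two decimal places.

Convert to linear (a loss of L dB is a gain of −L dB): F_i = 10^(NF_i/10), G_i = 10^(G_i,dB/10)
  Stage 1: F_1 = 10^(0.412/10) = 1.100, G_1 = 10^(16.7/10) = 46.77
  Stage 2: F_2 = 10^(8.68/10) = 7.379, G_2 = 10^(−6.57/10) = 0.2203
  Stage 3: F_3 = 10^(5.44/10) = 3.499, G_3 = 10^(18.0/10) = 63.10
Friis cascade:
  F = 1.100 + (7.379 − 1)/46.77 + (3.499 − 1)/10.30 = 1.478
NF = 10 log₁₀(1.478) = 1.70 dB

1.70 dB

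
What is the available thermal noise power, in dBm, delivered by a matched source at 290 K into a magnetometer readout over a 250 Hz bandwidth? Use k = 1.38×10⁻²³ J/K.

−150.0 dBm

P_n = kTB = 1.38×10⁻²³ × 290 × 2.50×10² = 1.00×10⁻¹⁸ W
In dBm: 10 log₁₀(1.00×10⁻¹⁸ / 10⁻³) = −150.0 dBm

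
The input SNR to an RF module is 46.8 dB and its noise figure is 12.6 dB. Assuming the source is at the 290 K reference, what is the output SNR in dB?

34.2 dB

By definition F = SNR_in/SNR_out, so in dB: SNR_out = SNR_in − NF
SNR_out = 46.8 − 12.6 = 34.2 dB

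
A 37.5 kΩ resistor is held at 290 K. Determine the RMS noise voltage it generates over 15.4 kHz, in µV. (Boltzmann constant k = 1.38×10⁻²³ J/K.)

3.04 µV

V_n = √(4kTRB)
4kTRB = 4 × 1.38×10⁻²³ × 290 × 3.75×10⁴ × 1.54×10⁴ = 9.24×10⁻¹² V²
V_n = √(9.24×10⁻¹²) = 3.04×10⁻⁶ V = 3.04 µV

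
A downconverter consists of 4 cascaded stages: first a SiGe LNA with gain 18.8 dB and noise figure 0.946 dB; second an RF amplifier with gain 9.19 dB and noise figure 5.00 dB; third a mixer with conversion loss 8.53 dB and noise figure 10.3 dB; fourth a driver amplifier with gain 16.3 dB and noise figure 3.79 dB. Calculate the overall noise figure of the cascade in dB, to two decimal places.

1.15 dB

Convert to linear (a loss of L dB is a gain of −L dB): F_i = 10^(NF_i/10), G_i = 10^(G_i,dB/10)
  Stage 1: F_1 = 10^(0.946/10) = 1.243, G_1 = 10^(18.8/10) = 75.86
  Stage 2: F_2 = 10^(5.00/10) = 3.162, G_2 = 10^(9.19/10) = 8.299
  Stage 3: F_3 = 10^(10.3/10) = 10.72, G_3 = 10^(−8.53/10) = 0.1403
  Stage 4: F_4 = 10^(3.79/10) = 2.393, G_4 = 10^(16.3/10) = 42.66
Friis cascade:
  F = 1.243 + (3.162 − 1)/75.86 + (10.72 − 1)/629.5 + (2.393 − 1)/88.31 = 1.303
NF = 10 log₁₀(1.303) = 1.15 dB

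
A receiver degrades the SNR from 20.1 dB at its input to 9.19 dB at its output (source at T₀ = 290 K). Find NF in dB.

10.91 dB

NF (dB) = SNR_in(dB) − SNR_out(dB) when the source is at T₀
NF = 20.1 − 9.19 = 10.91 dB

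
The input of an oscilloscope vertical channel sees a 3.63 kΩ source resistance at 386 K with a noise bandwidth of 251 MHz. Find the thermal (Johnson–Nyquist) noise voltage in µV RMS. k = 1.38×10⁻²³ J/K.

V_n = √(4kTRB)
4kTRB = 4 × 1.38×10⁻²³ × 386 × 3.63×10³ × 2.51×10⁸ = 1.94×10⁻⁸ V²
V_n = √(1.94×10⁻⁸) = 1.39×10⁻⁴ V = 139 µV

139 µV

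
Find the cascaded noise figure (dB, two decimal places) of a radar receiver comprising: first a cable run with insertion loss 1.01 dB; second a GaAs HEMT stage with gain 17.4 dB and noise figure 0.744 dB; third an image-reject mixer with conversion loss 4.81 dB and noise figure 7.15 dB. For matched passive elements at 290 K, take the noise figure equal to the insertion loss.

2.02 dB

Convert to linear (a loss of L dB is a gain of −L dB): F_i = 10^(NF_i/10), G_i = 10^(G_i,dB/10)
  Stage 1: F_1 = 10^(1.01/10) = 1.262, G_1 = 10^(−1.01/10) = 0.7925
  Stage 2: F_2 = 10^(0.744/10) = 1.187, G_2 = 10^(17.4/10) = 54.95
  Stage 3: F_3 = 10^(7.15/10) = 5.188, G_3 = 10^(−4.81/10) = 0.3304
Friis cascade:
  F = 1.262 + (1.187 − 1)/0.7925 + (5.188 − 1)/43.55 = 1.594
NF = 10 log₁₀(1.594) = 2.02 dB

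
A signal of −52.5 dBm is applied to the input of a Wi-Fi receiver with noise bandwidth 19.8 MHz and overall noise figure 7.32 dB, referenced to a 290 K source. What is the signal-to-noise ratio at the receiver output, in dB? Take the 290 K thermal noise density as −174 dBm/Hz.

41.2 dB

Noise floor: N = −174 + 10 log₁₀(B) + NF
10 log₁₀(1.98×10⁷) = 72.97 dB
N = −174 + 72.97 + 7.32 = −93.71 dBm
SNR = P_sig − N = −52.5 − (−93.71) = 41.21 dB → 41.2 dB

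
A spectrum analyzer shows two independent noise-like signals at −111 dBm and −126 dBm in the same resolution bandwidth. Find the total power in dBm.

−110.9 dBm

Convert to linear, add, convert back:
P₁ = 7.94×10⁻¹⁵ W, P₂ = 2.51×10⁻¹⁶ W
P_tot = 8.19×10⁻¹⁵ W → 10 log₁₀(P_tot / 10⁻³) = −110.9 dBm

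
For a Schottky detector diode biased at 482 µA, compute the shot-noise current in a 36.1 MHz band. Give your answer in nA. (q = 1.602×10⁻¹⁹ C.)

74.7 nA

I_n = √(2qI·B)
2qI·B = 2 × 1.602×10⁻¹⁹ × 4.82×10⁻⁴ × 3.61×10⁷ = 5.58×10⁻¹⁵ A²
I_n = √(5.58×10⁻¹⁵) = 7.47×10⁻⁸ A = 74.7 nA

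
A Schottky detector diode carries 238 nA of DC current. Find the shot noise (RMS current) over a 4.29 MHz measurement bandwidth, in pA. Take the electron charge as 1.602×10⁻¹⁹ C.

572 pA

I_n = √(2qI·B)
2qI·B = 2 × 1.602×10⁻¹⁹ × 2.38×10⁻⁷ × 4.29×10⁶ = 3.27×10⁻¹⁹ A²
I_n = √(3.27×10⁻¹⁹) = 5.72×10⁻¹⁰ A = 572 pA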